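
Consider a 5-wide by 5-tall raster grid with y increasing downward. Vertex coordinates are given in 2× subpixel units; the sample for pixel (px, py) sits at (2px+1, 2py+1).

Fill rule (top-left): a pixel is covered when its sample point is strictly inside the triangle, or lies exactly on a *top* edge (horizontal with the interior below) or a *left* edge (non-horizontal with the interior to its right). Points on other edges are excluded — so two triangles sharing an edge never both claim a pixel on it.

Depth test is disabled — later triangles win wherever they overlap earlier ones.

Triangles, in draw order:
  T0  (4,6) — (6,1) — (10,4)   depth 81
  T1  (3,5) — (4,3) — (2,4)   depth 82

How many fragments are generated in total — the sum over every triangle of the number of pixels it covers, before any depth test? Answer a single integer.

T0:
  2·area = 26
  edge (4, 6)→(6, 1): d=(2,-5) top-left  bias=+0
  edge (6, 1)→(10, 4): d=(4,3) right/bottom  bias=-1
  edge (10, 4)→(4, 6): d=(-6,2) right/bottom  bias=-1
    (3,1)@(7, 3): e=[9,5,12] → X
    (4,1)@(9, 3): e=[19,-1,8] → .
    (2,2)@(5, 5): e=[3,19,4] → X
    (3,2)@(7, 5): e=[13,13,0] → .  [on edge]
    (0,3)@(1, 7): e=[-13,39,0] → .  [on edge]
    (2,3)@(5, 7): e=[7,27,-8] → .
  covered (2 px):
    . . . . .
    . . . X .
    . . X . .
    . . . . .
    . . . . .
T1:
  2·area = 3  (B↔C swapped to make it positive)
  edge (3, 5)→(2, 4): d=(-1,-1) top-left  bias=+0
  edge (2, 4)→(4, 3): d=(2,-1) top-left  bias=+0
  edge (4, 3)→(3, 5): d=(-1,2) right/bottom  bias=-1
    (2,0)@(5, 1): e=[6,-3,0] → .  [on edge]
    (0,1)@(1, 3): e=[0,-3,6] → .  [on edge]
    (1,2)@(3, 5): e=[0,3,0] → .  [on edge]
    (2,3)@(5, 7): e=[0,9,-6] → .  [on edge]
    (0,4)@(1, 9): e=[-6,9,0] → .  [on edge]
    (3,4)@(7, 9): e=[0,15,-12] → .  [on edge]
  covered (0 px):
    . . . . .
    . . . . .
    . . . . .
    . . . . .
    . . . . .

Answer: 2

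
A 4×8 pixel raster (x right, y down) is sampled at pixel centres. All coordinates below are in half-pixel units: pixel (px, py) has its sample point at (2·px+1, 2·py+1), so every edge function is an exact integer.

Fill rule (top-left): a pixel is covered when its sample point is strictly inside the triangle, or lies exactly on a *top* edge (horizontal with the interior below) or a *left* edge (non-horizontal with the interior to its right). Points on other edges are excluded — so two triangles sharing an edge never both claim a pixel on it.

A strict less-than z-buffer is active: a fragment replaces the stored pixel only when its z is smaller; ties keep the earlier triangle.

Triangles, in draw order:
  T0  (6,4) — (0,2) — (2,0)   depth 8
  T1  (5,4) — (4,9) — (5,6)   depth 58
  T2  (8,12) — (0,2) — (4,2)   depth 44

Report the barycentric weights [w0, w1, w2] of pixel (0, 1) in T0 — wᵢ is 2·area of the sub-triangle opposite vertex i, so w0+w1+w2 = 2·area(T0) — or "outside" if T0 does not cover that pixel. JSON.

T0:
  2·area = 16
  edge (6, 4)→(0, 2): d=(-6,-2) top-left  bias=+0
  edge (0, 2)→(2, 0): d=(2,-2) top-left  bias=+0
  edge (2, 0)→(6, 4): d=(4,4) right/bottom  bias=-1
    (0,0)@(1, 1): e=[8,0,8] → X  [on edge]
    (1,0)@(3, 1): e=[12,4,0] → .  [on edge]
    (0,1)@(1, 3): e=[-4,4,16] → .
    (1,1)@(3, 3): e=[0,8,8] → X  [on edge]
    (2,1)@(5, 3): e=[4,12,0] → .  [on edge]
    (1,2)@(3, 5): e=[-12,12,16] → .
    (3,2)@(7, 5): e=[-4,20,0] → .  [on edge]
  covered (2 px):
    X . . .
    . X . .
    . . . .
    . . . .
    . . . .
    . . . .
    . . . .
    . . . .
T1:
  2·area = 2  (B↔C swapped to make it positive)
  edge (5, 4)→(5, 6): d=(0,2) right/bottom  bias=-1
  edge (5, 6)→(4, 9): d=(-1,3) right/bottom  bias=-1
  edge (4, 9)→(5, 4): d=(1,-5) top-left  bias=+0
    (2,0)@(5, 1): e=[0,5,-3] → .  [on edge]
    (2,1)@(5, 3): e=[0,3,-1] → .  [on edge]
    (2,2)@(5, 5): e=[0,1,1] → .  [on edge]
    (2,3)@(5, 7): e=[0,-1,3] → .  [on edge]
    (2,4)@(5, 9): e=[0,-3,5] → .  [on edge]
    (2,5)@(5, 11): e=[0,-5,7] → .  [on edge]
    (2,6)@(5, 13): e=[0,-7,9] → .  [on edge]
    (2,7)@(5, 15): e=[0,-9,11] → .  [on edge]
  covered (0 px):
    . . . .
    . . . .
    . . . .
    . . . .
    . . . .
    . . . .
    . . . .
    . . . .
T2:
  2·area = 40
  edge (8, 12)→(0, 2): d=(-8,-10) top-left  bias=+0
  edge (0, 2)→(4, 2): d=(4,0) top-left  bias=+0
  edge (4, 2)→(8, 12): d=(4,10) right/bottom  bias=-1
    (0,1)@(1, 3): e=[2,4,34] → X
    (1,1)@(3, 3): e=[22,4,14] → X
    (2,1)@(5, 3): e=[42,4,-6] → .
    (0,2)@(1, 5): e=[-14,12,42] → .
    (1,2)@(3, 5): e=[6,12,22] → X
    (2,2)@(5, 5): e=[26,12,2] → X
    (3,2)@(7, 5): e=[46,12,-18] → .
    (1,3)@(3, 7): e=[-10,20,30] → .
    (2,3)@(5, 7): e=[10,20,10] → X
    (3,3)@(7, 7): e=[30,20,-10] → .
    (2,4)@(5, 9): e=[-6,28,18] → .
  covered (5 px):
    . . . .
    X X . .
    . X X .
    . . X .
    . . . .
    . . . .
    . . . .
    . . . .

Answer: "outside"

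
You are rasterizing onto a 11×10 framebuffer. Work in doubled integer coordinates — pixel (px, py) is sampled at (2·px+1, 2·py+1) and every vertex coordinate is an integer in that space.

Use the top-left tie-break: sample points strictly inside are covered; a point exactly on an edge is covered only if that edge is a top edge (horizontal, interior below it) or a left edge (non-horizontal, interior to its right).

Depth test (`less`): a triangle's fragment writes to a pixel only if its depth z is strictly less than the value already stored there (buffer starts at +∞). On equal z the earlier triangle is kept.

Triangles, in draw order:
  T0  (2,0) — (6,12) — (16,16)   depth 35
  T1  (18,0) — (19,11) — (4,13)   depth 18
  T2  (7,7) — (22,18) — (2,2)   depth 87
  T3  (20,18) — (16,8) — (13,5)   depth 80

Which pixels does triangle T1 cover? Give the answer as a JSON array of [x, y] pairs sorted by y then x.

T0:
  2·area = 104  (B↔C swapped to make it positive)
  edge (2, 0)→(16, 16): d=(14,16) right/bottom  bias=-1
  edge (16, 16)→(6, 12): d=(-10,-4) top-left  bias=+0
  edge (6, 12)→(2, 0): d=(-4,-12) top-left  bias=+0
    (1,1)@(3, 3): e=[26,78,0] → X  [on edge]
    (2,1)@(5, 3): e=[-6,86,24] → .
    (1,2)@(3, 5): e=[54,58,-8] → .
    (2,2)@(5, 5): e=[22,66,16] → X
    (3,2)@(7, 5): e=[-10,74,40] → .
    (2,3)@(5, 7): e=[50,46,8] → X
    (3,3)@(7, 7): e=[18,54,32] → X
    (4,3)@(9, 7): e=[-14,62,56] → .
    (2,4)@(5, 9): e=[78,26,0] → X  [on edge]
    (4,4)@(9, 9): e=[14,42,48] → X
    (5,4)@(11, 9): e=[-18,50,72] → .
    (2,5)@(5, 11): e=[106,6,-8] → .
    (3,7)@(7, 15): e=[130,-26,0] → .  [on edge]
  covered (14 px):
    . . . . . . . . . . .
    . X . . . . . . . . .
    . . X . . . . . . . .
    . . X X . . . . . . .
    . . X X X . . . . . .
    . . . X X X . . . . .
    . . . . X X X . . . .
    . . . . . . . X . . .
    . . . . . . . . . . .
    . . . . . . . . . . .
T1:
  2·area = 167
  edge (18, 0)→(19, 11): d=(1,11) right/bottom  bias=-1
  edge (19, 11)→(4, 13): d=(-15,2) right/bottom  bias=-1
  edge (4, 13)→(18, 0): d=(14,-13) top-left  bias=+0
    (8,0)@(17, 1): e=[12,154,1] → X
    (9,0)@(19, 1): e=[-10,150,27] → .
    (7,1)@(15, 3): e=[36,128,3] → X
    (9,1)@(19, 3): e=[-8,120,55] → .
    (6,2)@(13, 5): e=[60,102,5] → X
    (9,2)@(19, 5): e=[-6,90,83] → .
    (5,3)@(11, 7): e=[84,76,7] → X
    (9,3)@(19, 7): e=[-4,60,111] → .
    (4,4)@(9, 9): e=[108,50,9] → X
    (9,4)@(19, 9): e=[-2,30,139] → .
    (3,5)@(7, 11): e=[132,24,11] → X
    (9,5)@(19, 11): e=[0,0,167] → .  [on edge]
  covered (21 px):
    . . . . . . . . X . .
    . . . . . . . X X . .
    . . . . . . X X X . .
    . . . . . X X X X . .
    . . . . X X X X X . .
    . . . X X X X X X . .
    . . . . . . . . . . .
    . . . . . . . . . . .
    . . . . . . . . . . .
    . . . . . . . . . . .
T2:
  2·area = 20  (B↔C swapped to make it positive)
  edge (7, 7)→(2, 2): d=(-5,-5) top-left  bias=+0
  edge (2, 2)→(22, 18): d=(20,16) right/bottom  bias=-1
  edge (22, 18)→(7, 7): d=(-15,-11) top-left  bias=+0
    (0,0)@(1, 1): e=[0,-4,24] → .  [on edge]
    (1,1)@(3, 3): e=[0,4,16] → X  [on edge]
    (2,1)@(5, 3): e=[10,-28,38] → .
    (1,2)@(3, 5): e=[-10,44,-14] → .
    (2,2)@(5, 5): e=[0,12,8] → X  [on edge]
    (3,2)@(7, 5): e=[10,-20,30] → .
    (2,3)@(5, 7): e=[-10,52,-22] → .
    (3,3)@(7, 7): e=[0,20,0] → X  [on edge]
    (4,3)@(9, 7): e=[10,-12,22] → .
    (3,4)@(7, 9): e=[-10,60,-30] → .
    (4,4)@(9, 9): e=[0,28,-8] → .  [on edge]
    (5,5)@(11, 11): e=[0,36,-16] → .  [on edge]
    (6,6)@(13, 13): e=[0,44,-24] → .  [on edge]
    (7,7)@(15, 15): e=[0,52,-32] → .  [on edge]
    (8,8)@(17, 17): e=[0,60,-40] → .  [on edge]
    (9,9)@(19, 19): e=[0,68,-48] → .  [on edge]
  covered (4 px):
    . . . . . . . . . . .
    . X . . . . . . . . .
    . . X . . . . . . . .
    . . . X . . . . . . .
    . . . . . . . . . . .
    . . . . . . X . . . .
    . . . . . . . . . . .
    . . . . . . . . . . .
    . . . . . . . . . . .
    . . . . . . . . . . .
T3:
  2·area = 18  (B↔C swapped to make it positive)
  edge (20, 18)→(13, 5): d=(-7,-13) top-left  bias=+0
  edge (13, 5)→(16, 8): d=(3,3) right/bottom  bias=-1
  edge (16, 8)→(20, 18): d=(4,10) right/bottom  bias=-1
    (4,0)@(9, 1): e=[-24,0,42] → .  [on edge]
    (5,1)@(11, 3): e=[-12,0,30] → .  [on edge]
    (6,2)@(13, 5): e=[0,0,18] → .  [on edge]
    (7,3)@(15, 7): e=[12,0,6] → .  [on edge]
    (8,4)@(17, 9): e=[24,0,-6] → .  [on edge]
    (8,5)@(17, 11): e=[10,6,2] → X
    (9,5)@(19, 11): e=[36,0,-18] → .  [on edge]
    (8,6)@(17, 13): e=[-4,12,10] → .
    (10,6)@(21, 13): e=[48,0,-30] → .  [on edge]
  covered (1 px):
    . . . . . . . . . . .
    . . . . . . . . . . .
    . . . . . . . . . . .
    . . . . . . . . . . .
    . . . . . . . . . . .
    . . . . . . . . X . .
    . . . . . . . . . . .
    . . . . . . . . . . .
    . . . . . . . . . . .
    . . . . . . . . . . .

Answer: [[8,0],[7,1],[8,1],[6,2],[7,2],[8,2],[5,3],[6,3],[7,3],[8,3],[4,4],[5,4],[6,4],[7,4],[8,4],[3,5],[4,5],[5,5],[6,5],[7,5],[8,5]]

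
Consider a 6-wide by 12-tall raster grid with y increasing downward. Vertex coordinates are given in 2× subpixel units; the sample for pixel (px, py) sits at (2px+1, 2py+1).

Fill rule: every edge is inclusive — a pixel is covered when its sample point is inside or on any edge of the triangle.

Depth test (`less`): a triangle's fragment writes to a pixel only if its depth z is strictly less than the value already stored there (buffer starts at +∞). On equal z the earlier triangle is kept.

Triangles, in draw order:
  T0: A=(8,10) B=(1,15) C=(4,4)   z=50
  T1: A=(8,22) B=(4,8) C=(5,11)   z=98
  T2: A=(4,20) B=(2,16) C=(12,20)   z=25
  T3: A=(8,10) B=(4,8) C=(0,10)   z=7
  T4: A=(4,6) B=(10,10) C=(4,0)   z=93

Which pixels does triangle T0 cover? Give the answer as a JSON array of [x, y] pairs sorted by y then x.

T0:
  2·area = 62
  edge (8, 10)→(1, 15): d=(-7,5) inclusive
  edge (1, 15)→(4, 4): d=(3,-11) inclusive
  edge (4, 4)→(8, 10): d=(4,6) inclusive
    (2,3)@(5, 7): e=[36,20,6] → █
    (3,3)@(7, 7): e=[26,42,-6] → ·
    (1,4)@(3, 9): e=[32,4,26] → █
    (3,4)@(7, 9): e=[12,48,2] → █
    (4,4)@(9, 9): e=[2,70,-10] → ·
    (1,5)@(3, 11): e=[18,10,34] → █
    (3,5)@(7, 11): e=[-2,54,10] → ·
    (1,6)@(3, 13): e=[4,16,42] → █
    (2,6)@(5, 13): e=[-6,38,30] → ·
    (0,7)@(1, 15): e=[0,0,62] → █  [on edge]
    (1,7)@(3, 15): e=[-10,22,50] → ·
    (0,8)@(1, 17): e=[-14,6,70] → ·
  covered (8 px):
    · · · · · ·
    · · · · · ·
    · · · · · ·
    · · █ · · ·
    · █ █ █ · ·
    · █ █ · · ·
    · █ · · · ·
    █ · · · · ·
    · · · · · ·
    · · · · · ·
    · · · · · ·
    · · · · · ·
T1:
  2·area = 2
  edge (8, 22)→(4, 8): d=(-4,-14) inclusive
  edge (4, 8)→(5, 11): d=(1,3) inclusive
  edge (5, 11)→(8, 22): d=(3,11) inclusive
    (1,2)@(3, 5): e=[-2,0,4] → ·  [on edge]
    (2,5)@(5, 11): e=[2,0,0] → █  [on edge]
    (3,5)@(7, 11): e=[30,-6,-22] → ·
    (2,6)@(5, 13): e=[-6,2,6] → ·
    (3,8)@(7, 17): e=[6,0,-4] → ·  [on edge]
    (4,11)@(9, 23): e=[10,0,-8] → ·  [on edge]
  covered (1 px):
    · · · · · ·
    · · · · · ·
    · · · · · ·
    · · · · · ·
    · · · · · ·
    · · █ · · ·
    · · · · · ·
    · · · · · ·
    · · · · · ·
    · · · · · ·
    · · · · · ·
    · · · · · ·
T2:
  2·area = 32
  edge (4, 20)→(2, 16): d=(-2,-4) inclusive
  edge (2, 16)→(12, 20): d=(10,4) inclusive
  edge (12, 20)→(4, 20): d=(-8,0) inclusive
    (1,8)@(3, 17): e=[2,6,24] → █
    (2,8)@(5, 17): e=[10,-2,24] → ·
    (1,9)@(3, 19): e=[-2,26,8] → ·
    (2,9)@(5, 19): e=[6,18,8] → █
    (3,9)@(7, 19): e=[14,10,8] → █
    (4,9)@(9, 19): e=[22,2,8] → █
    (5,9)@(11, 19): e=[30,-6,8] → ·
    (2,10)@(5, 21): e=[2,38,-8] → ·
    (3,10)@(7, 21): e=[10,30,-8] → ·
    (4,10)@(9, 21): e=[18,22,-8] → ·
  covered (4 px):
    · · · · · ·
    · · · · · ·
    · · · · · ·
    · · · · · ·
    · · · · · ·
    · · · · · ·
    · · · · · ·
    · · · · · ·
    · █ · · · ·
    · · █ █ █ ·
    · · · · · ·
    · · · · · ·
T3:
  2·area = 16  (B↔C swapped to make it positive)
  edge (8, 10)→(0, 10): d=(-8,0) inclusive
  edge (0, 10)→(4, 8): d=(4,-2) inclusive
  edge (4, 8)→(8, 10): d=(4,2) inclusive
    (1,4)@(3, 9): e=[8,2,6] → █
    (2,4)@(5, 9): e=[8,6,2] → █
    (3,4)@(7, 9): e=[8,10,-2] → ·
    (1,5)@(3, 11): e=[-8,10,14] → ·
    (2,5)@(5, 11): e=[-8,14,10] → ·
  covered (2 px):
    · · · · · ·
    · · · · · ·
    · · · · · ·
    · · · · · ·
    · █ █ · · ·
    · · · · · ·
    · · · · · ·
    · · · · · ·
    · · · · · ·
    · · · · · ·
    · · · · · ·
    · · · · · ·
T4:
  2·area = 36  (B↔C swapped to make it positive)
  edge (4, 6)→(4, 0): d=(0,-6) inclusive
  edge (4, 0)→(10, 10): d=(6,10) inclusive
  edge (10, 10)→(4, 6): d=(-6,-4) inclusive
    (2,1)@(5, 3): e=[6,8,22] → █
    (3,1)@(7, 3): e=[18,-12,30] → ·
    (2,2)@(5, 5): e=[6,20,10] → █
    (3,2)@(7, 5): e=[18,0,18] → █  [on edge]
    (4,2)@(9, 5): e=[30,-20,26] → ·
    (2,3)@(5, 7): e=[6,32,-2] → ·
    (3,3)@(7, 7): e=[18,12,6] → █
    (4,3)@(9, 7): e=[30,-8,14] → ·
    (3,4)@(7, 9): e=[18,24,-6] → ·
    (4,4)@(9, 9): e=[30,4,2] → █
    (5,4)@(11, 9): e=[42,-16,10] → ·
    (4,5)@(9, 11): e=[30,16,-10] → ·
  covered (5 px):
    · · · · · ·
    · · █ · · ·
    · · █ █ · ·
    · · · █ · ·
    · · · · █ ·
    · · · · · ·
    · · · · · ·
    · · · · · ·
    · · · · · ·
    · · · · · ·
    · · · · · ·
    · · · · · ·

Answer: [[2,3],[1,4],[2,4],[3,4],[1,5],[2,5],[1,6],[0,7]]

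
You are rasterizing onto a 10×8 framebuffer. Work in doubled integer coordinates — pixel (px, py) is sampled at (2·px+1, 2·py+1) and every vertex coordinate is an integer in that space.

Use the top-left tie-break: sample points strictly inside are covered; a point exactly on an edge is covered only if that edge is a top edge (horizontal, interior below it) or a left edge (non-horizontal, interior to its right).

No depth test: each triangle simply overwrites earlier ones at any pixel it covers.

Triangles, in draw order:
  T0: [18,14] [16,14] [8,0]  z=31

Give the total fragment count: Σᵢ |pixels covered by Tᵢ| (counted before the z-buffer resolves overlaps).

T0:
  2·area = 28
  edge (18, 14)→(16, 14): d=(-2,0) right/bottom  bias=-1
  edge (16, 14)→(8, 0): d=(-8,-14) top-left  bias=+0
  edge (8, 0)→(18, 14): d=(10,14) right/bottom  bias=-1
    (5,2)@(11, 5): e=[18,2,8] → █
    (6,2)@(13, 5): e=[18,30,-20] → ·
    (5,3)@(11, 7): e=[14,-14,28] → ·
    (6,3)@(13, 7): e=[14,14,0] → ·  [on edge]
    (7,5)@(15, 11): e=[6,10,12] → █
    (8,5)@(17, 11): e=[6,38,-16] → ·
    (7,6)@(15, 13): e=[2,-6,32] → ·
    (8,6)@(17, 13): e=[2,22,4] → █
    (9,6)@(19, 13): e=[2,50,-24] → ·
    (8,7)@(17, 15): e=[-2,6,24] → ·
  covered (3 px):
    · · · · · · · · · ·
    · · · · · · · · · ·
    · · · · · █ · · · ·
    · · · · · · · · · ·
    · · · · · · · · · ·
    · · · · · · · █ · ·
    · · · · · · · · █ ·
    · · · · · · · · · ·

Final: 3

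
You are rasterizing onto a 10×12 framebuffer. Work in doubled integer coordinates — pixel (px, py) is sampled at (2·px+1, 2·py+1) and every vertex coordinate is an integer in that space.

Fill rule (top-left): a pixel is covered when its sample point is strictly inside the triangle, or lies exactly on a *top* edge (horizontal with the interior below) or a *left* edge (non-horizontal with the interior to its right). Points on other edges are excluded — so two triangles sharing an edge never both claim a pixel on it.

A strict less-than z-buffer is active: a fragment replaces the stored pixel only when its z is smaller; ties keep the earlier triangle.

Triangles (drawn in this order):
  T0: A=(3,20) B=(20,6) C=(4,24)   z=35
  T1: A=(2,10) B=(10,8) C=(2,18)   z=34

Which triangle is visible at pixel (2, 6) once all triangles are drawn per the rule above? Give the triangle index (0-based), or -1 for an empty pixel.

T0:
  2·area = 82
  edge (3, 20)→(20, 6): d=(17,-14) top-left  bias=+0
  edge (20, 6)→(4, 24): d=(-16,18) right/bottom  bias=-1
  edge (4, 24)→(3, 20): d=(-1,-4) top-left  bias=+0
    (9,3)@(19, 7): e=[3,2,77] → █
    (8,4)@(17, 9): e=[9,6,67] → █
    (9,4)@(19, 9): e=[37,-30,75] → ·
    (7,5)@(15, 11): e=[15,10,57] → █
    (8,5)@(17, 11): e=[43,-26,65] → ·
    (6,6)@(13, 13): e=[21,14,47] → █
    (7,6)@(15, 13): e=[49,-22,55] → ·
    (5,7)@(11, 15): e=[27,18,37] → █
    (6,7)@(13, 15): e=[55,-18,45] → ·
    (3,8)@(7, 17): e=[5,58,19] → █
    (4,8)@(9, 17): e=[33,22,27] → █
    (5,8)@(11, 17): e=[61,-14,35] → ·
  covered (10 px):
    · · · · · · · · · ·
    · · · · · · · · · ·
    · · · · · · · · · ·
    · · · · · · · · · █
    · · · · · · · · █ ·
    · · · · · · · █ · ·
    · · · · · · █ · · ·
    · · · · · █ · · · ·
    · · · █ █ · · · · ·
    · · █ █ · · · · · ·
    · · █ · · · · · · ·
    · · · · · · · · · ·
T1:
  2·area = 64
  edge (2, 10)→(10, 8): d=(8,-2) top-left  bias=+0
  edge (10, 8)→(2, 18): d=(-8,10) right/bottom  bias=-1
  edge (2, 18)→(2, 10): d=(0,-8) top-left  bias=+0
    (3,4)@(7, 9): e=[2,22,40] → █
    (4,4)@(9, 9): e=[6,2,56] → █
    (5,4)@(11, 9): e=[10,-18,72] → ·
    (1,5)@(3, 11): e=[10,46,8] → █
    (2,5)@(5, 11): e=[14,26,24] → █
    (4,5)@(9, 11): e=[22,-14,56] → ·
    (1,6)@(3, 13): e=[26,30,8] → █
    (3,6)@(7, 13): e=[34,-10,40] → ·
    (1,7)@(3, 15): e=[42,14,8] → █
    (2,7)@(5, 15): e=[46,-6,24] → ·
    (1,8)@(3, 17): e=[58,-2,8] → ·
  covered (8 px):
    · · · · · · · · · ·
    · · · · · · · · · ·
    · · · · · · · · · ·
    · · · · · · · · · ·
    · · · █ █ · · · · ·
    · █ █ █ · · · · · ·
    · █ █ · · · · · · ·
    · █ · · · · · · · ·
    · · · · · · · · · ·
    · · · · · · · · · ·
    · · · · · · · · · ·
    · · · · · · · · · ·

Z-buffer (winner per pixel, '.' = empty):
  . . . . . . . . . .
  . . . . . . . . . .
  . . . . . . . . . .
  . . . . . . . . . 0
  . . . 1 1 . . . 0 .
  . 1 1 1 . . . 0 . .
  . 1 1 . . . 0 . . .
  . 1 . . . 0 . . . .
  . . . 0 0 . . . . .
  . . 0 0 . . . . . .
  . . 0 . . . . . . .
  . . . . . . . . . .

Result: 1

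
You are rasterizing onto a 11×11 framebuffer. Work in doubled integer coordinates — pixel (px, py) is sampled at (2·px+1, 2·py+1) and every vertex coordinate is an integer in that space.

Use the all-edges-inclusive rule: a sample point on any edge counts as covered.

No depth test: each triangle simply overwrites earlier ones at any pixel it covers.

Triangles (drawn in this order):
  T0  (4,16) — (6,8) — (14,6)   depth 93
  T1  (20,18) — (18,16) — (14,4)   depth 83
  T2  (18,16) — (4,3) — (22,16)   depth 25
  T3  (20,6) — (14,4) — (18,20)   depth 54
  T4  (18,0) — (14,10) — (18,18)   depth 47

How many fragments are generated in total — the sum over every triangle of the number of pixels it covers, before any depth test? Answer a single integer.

T0:
  2·area = 60
  edge (4, 16)→(6, 8): d=(2,-8) inclusive
  edge (6, 8)→(14, 6): d=(8,-2) inclusive
  edge (14, 6)→(4, 16): d=(-10,10) inclusive
    (9,0)@(19, 1): e=[90,-30,0] → ·  [on edge]
    (8,1)@(17, 3): e=[78,-18,0] → ·  [on edge]
    (7,2)@(15, 5): e=[66,-6,0] → ·  [on edge]
    (5,3)@(11, 7): e=[38,2,20] → █
    (6,3)@(13, 7): e=[54,6,0] → █  [on edge]
    (7,3)@(15, 7): e=[70,10,-20] → ·
    (3,4)@(7, 9): e=[10,10,40] → █
    (4,4)@(9, 9): e=[26,14,20] → █
    (5,4)@(11, 9): e=[42,18,0] → █  [on edge]
    (6,4)@(13, 9): e=[58,22,-20] → ·
    (3,5)@(7, 11): e=[14,26,20] → █
    (4,5)@(9, 11): e=[30,30,0] → █  [on edge]
    (3,6)@(7, 13): e=[18,42,0] → █  [on edge]
    (2,7)@(5, 15): e=[6,54,0] → █  [on edge]
    (1,8)@(3, 17): e=[-6,66,0] → ·  [on edge]
    (0,9)@(1, 19): e=[-18,78,0] → ·  [on edge]
  covered (10 px):
    · · · · · · · · · · ·
    · · · · · · · · · · ·
    · · · · · · · · · · ·
    · · · · · █ █ · · · ·
    · · · █ █ █ · · · · ·
    · · · █ █ · · · · · ·
    · · █ █ · · · · · · ·
    · · █ · · · · · · · ·
    · · · · · · · · · · ·
    · · · · · · · · · · ·
    · · · · · · · · · · ·
T1:
  2·area = 16
  edge (20, 18)→(18, 16): d=(-2,-2) inclusive
  edge (18, 16)→(14, 4): d=(-4,-12) inclusive
  edge (14, 4)→(20, 18): d=(6,14) inclusive
    (1,0)@(3, 1): e=[0,-120,136] → ·  [on edge]
    (6,0)@(13, 1): e=[20,0,-4] → ·  [on edge]
    (2,1)@(5, 3): e=[0,-104,120] → ·  [on edge]
    (3,2)@(7, 5): e=[0,-88,104] → ·  [on edge]
    (4,3)@(9, 7): e=[0,-72,88] → ·  [on edge]
    (7,3)@(15, 7): e=[12,0,4] → █  [on edge]
    (8,3)@(17, 7): e=[16,24,-24] → ·
    (5,4)@(11, 9): e=[0,-56,72] → ·  [on edge]
    (7,4)@(15, 9): e=[8,-8,16] → ·
    (6,5)@(13, 11): e=[0,-40,56] → ·  [on edge]
    (8,5)@(17, 11): e=[8,8,0] → █  [on edge]
    (9,5)@(19, 11): e=[12,32,-28] → ·
    (7,6)@(15, 13): e=[0,-24,40] → ·  [on edge]
    (8,6)@(17, 13): e=[4,0,12] → █  [on edge]
    (8,7)@(17, 15): e=[0,-8,24] → ·  [on edge]
    (9,8)@(19, 17): e=[0,8,8] → █  [on edge]
    (9,9)@(19, 19): e=[-4,0,20] → ·  [on edge]
    (10,9)@(21, 19): e=[0,24,-8] → ·  [on edge]
  covered (4 px):
    · · · · · · · · · · ·
    · · · · · · · · · · ·
    · · · · · · · · · · ·
    · · · · · · · █ · · ·
    · · · · · · · · · · ·
    · · · · · · · · █ · ·
    · · · · · · · · █ · ·
    · · · · · · · · · · ·
    · · · · · · · · · █ ·
    · · · · · · · · · · ·
    · · · · · · · · · · ·
T2:
  2·area = 52
  edge (18, 16)→(4, 3): d=(-14,-13) inclusive
  edge (4, 3)→(22, 16): d=(18,13) inclusive
  edge (22, 16)→(18, 16): d=(-4,0) inclusive
    (4,3)@(9, 7): e=[9,7,36] → █
    (5,3)@(11, 7): e=[35,-19,36] → ·
    (4,4)@(9, 9): e=[-19,43,28] → ·
    (5,4)@(11, 9): e=[7,17,28] → █
    (6,4)@(13, 9): e=[33,-9,28] → ·
    (5,5)@(11, 11): e=[-21,53,20] → ·
    (6,5)@(13, 11): e=[5,27,20] → █
    (7,5)@(15, 11): e=[31,1,20] → █
    (8,5)@(17, 11): e=[57,-25,20] → ·
    (6,6)@(13, 13): e=[-23,63,12] → ·
    (7,6)@(15, 13): e=[3,37,12] → █
    (8,6)@(17, 13): e=[29,11,12] → █
  covered (8 px):
    · · · · · · · · · · ·
    · · · · · · · · · · ·
    · · · · · · · · · · ·
    · · · · █ · · · · · ·
    · · · · · █ · · · · ·
    · · · · · · █ █ · · ·
    · · · · · · · █ █ · ·
    · · · · · · · · █ █ ·
    · · · · · · · · · · ·
    · · · · · · · · · · ·
    · · · · · · · · · · ·
T3:
  2·area = 88  (B↔C swapped to make it positive)
  edge (20, 6)→(18, 20): d=(-2,14) inclusive
  edge (18, 20)→(14, 4): d=(-4,-16) inclusive
  edge (14, 4)→(20, 6): d=(6,2) inclusive
    (2,0)@(5, 1): e=[220,-132,0] → ·  [on edge]
    (5,1)@(11, 3): e=[132,-44,0] → ·  [on edge]
    (7,2)@(15, 5): e=[72,12,4] → █
    (8,2)@(17, 5): e=[44,44,0] → █  [on edge]
    (9,2)@(19, 5): e=[16,76,-4] → ·
    (7,3)@(15, 7): e=[68,4,16] → █
    (9,3)@(19, 7): e=[12,68,8] → █
    (10,3)@(21, 7): e=[-16,100,4] → ·
    (7,4)@(15, 9): e=[64,-4,28] → ·
    (8,4)@(17, 9): e=[36,28,24] → █
    (10,4)@(21, 9): e=[-20,92,16] → ·
    (8,5)@(17, 11): e=[32,20,36] → █
    (9,6)@(19, 13): e=[0,44,44] → █  [on edge]
  covered (12 px):
    · · · · · · · · · · ·
    · · · · · · · · · · ·
    · · · · · · · █ █ · ·
    · · · · · · · █ █ █ ·
    · · · · · · · · █ █ ·
    · · · · · · · · █ █ ·
    · · · · · · · · █ █ ·
    · · · · · · · · █ · ·
    · · · · · · · · · · ·
    · · · · · · · · · · ·
    · · · · · · · · · · ·
T4:
  2·area = 72  (B↔C swapped to make it positive)
  edge (18, 0)→(18, 18): d=(0,18) inclusive
  edge (18, 18)→(14, 10): d=(-4,-8) inclusive
  edge (14, 10)→(18, 0): d=(4,-10) inclusive
    (8,1)@(17, 3): e=[18,52,2] → █
    (9,1)@(19, 3): e=[-18,68,22] → ·
    (8,2)@(17, 5): e=[18,44,10] → █
    (9,2)@(19, 5): e=[-18,60,30] → ·
    (8,3)@(17, 7): e=[18,36,18] → █
    (9,3)@(19, 7): e=[-18,52,38] → ·
    (7,4)@(15, 9): e=[54,12,6] → █
    (9,4)@(19, 9): e=[-18,44,46] → ·
    (7,5)@(15, 11): e=[54,4,14] → █
    (9,5)@(19, 11): e=[-18,36,54] → ·
    (7,6)@(15, 13): e=[54,-4,22] → ·
    (8,6)@(17, 13): e=[18,12,42] → █
  covered (9 px):
    · · · · · · · · · · ·
    · · · · · · · · █ · ·
    · · · · · · · · █ · ·
    · · · · · · · · █ · ·
    · · · · · · · █ █ · ·
    · · · · · · · █ █ · ·
    · · · · · · · · █ · ·
    · · · · · · · · █ · ·
    · · · · · · · · · · ·
    · · · · · · · · · · ·
    · · · · · · · · · · ·

Result: 43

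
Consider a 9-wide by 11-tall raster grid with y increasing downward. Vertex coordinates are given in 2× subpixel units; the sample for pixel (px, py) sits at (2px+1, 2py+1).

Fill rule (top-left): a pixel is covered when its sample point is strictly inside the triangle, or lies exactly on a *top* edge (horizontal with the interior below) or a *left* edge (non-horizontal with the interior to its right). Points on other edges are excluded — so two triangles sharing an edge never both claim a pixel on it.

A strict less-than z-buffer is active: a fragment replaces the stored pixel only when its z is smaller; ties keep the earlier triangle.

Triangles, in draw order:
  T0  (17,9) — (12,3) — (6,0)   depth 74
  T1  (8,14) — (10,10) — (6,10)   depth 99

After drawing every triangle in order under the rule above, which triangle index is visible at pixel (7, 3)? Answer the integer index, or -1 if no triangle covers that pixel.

T0:
  2·area = 21  (B↔C swapped to make it positive)
  edge (17, 9)→(6, 0): d=(-11,-9) top-left  bias=+0
  edge (6, 0)→(12, 3): d=(6,3) right/bottom  bias=-1
  edge (12, 3)→(17, 9): d=(5,6) right/bottom  bias=-1
    (5,1)@(11, 3): e=[12,3,6] → X
    (6,1)@(13, 3): e=[30,-3,-6] → .
    (5,2)@(11, 5): e=[-10,15,16] → .
    (6,2)@(13, 5): e=[8,9,4] → X
    (7,2)@(15, 5): e=[26,3,-8] → .
    (6,3)@(13, 7): e=[-14,21,14] → .
    (7,3)@(15, 7): e=[4,15,2] → X
    (8,3)@(17, 7): e=[22,9,-10] → .
    (7,4)@(15, 9): e=[-18,27,12] → .
    (8,4)@(17, 9): e=[0,21,0] → .  [on edge]
  covered (3 px):
    . . . . . . . . .
    . . . . . X . . .
    . . . . . . X . .
    . . . . . . . X .
    . . . . . . . . .
    . . . . . . . . .
    . . . . . . . . .
    . . . . . . . . .
    . . . . . . . . .
    . . . . . . . . .
    . . . . . . . . .
T1:
  2·area = 16  (B↔C swapped to make it positive)
  edge (8, 14)→(6, 10): d=(-2,-4) top-left  bias=+0
  edge (6, 10)→(10, 10): d=(4,0) top-left  bias=+0
  edge (10, 10)→(8, 14): d=(-2,4) right/bottom  bias=-1
    (3,5)@(7, 11): e=[2,4,10] → X
    (4,5)@(9, 11): e=[10,4,2] → X
    (5,5)@(11, 11): e=[18,4,-6] → .
    (3,6)@(7, 13): e=[-2,12,6] → .
    (4,6)@(9, 13): e=[6,12,-2] → .
  covered (2 px):
    . . . . . . . . .
    . . . . . . . . .
    . . . . . . . . .
    . . . . . . . . .
    . . . . . . . . .
    . . . X X . . . .
    . . . . . . . . .
    . . . . . . . . .
    . . . . . . . . .
    . . . . . . . . .
    . . . . . . . . .

Z-buffer (winner per pixel, '.' = empty):
  . . . . . . . . .
  . . . . . 0 . . .
  . . . . . . 0 . .
  . . . . . . . 0 .
  . . . . . . . . .
  . . . 1 1 . . . .
  . . . . . . . . .
  . . . . . . . . .
  . . . . . . . . .
  . . . . . . . . .
  . . . . . . . . .

Final: 0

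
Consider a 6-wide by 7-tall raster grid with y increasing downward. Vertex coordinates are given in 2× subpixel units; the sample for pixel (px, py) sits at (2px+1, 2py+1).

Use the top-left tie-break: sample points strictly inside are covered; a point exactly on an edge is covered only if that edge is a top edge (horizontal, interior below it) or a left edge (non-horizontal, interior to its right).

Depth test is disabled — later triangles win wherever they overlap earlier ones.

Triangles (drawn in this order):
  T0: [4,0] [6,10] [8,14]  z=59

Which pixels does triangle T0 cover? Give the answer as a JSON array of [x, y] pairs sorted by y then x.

T0:
  2·area = 12  (B↔C swapped to make it positive)
  edge (4, 0)→(8, 14): d=(4,14) right/bottom  bias=-1
  edge (8, 14)→(6, 10): d=(-2,-4) top-left  bias=+0
  edge (6, 10)→(4, 0): d=(-2,-10) top-left  bias=+0
    (2,2)@(5, 5): e=[6,6,0] → X  [on edge]
    (3,2)@(7, 5): e=[-22,14,20] → .
    (2,3)@(5, 7): e=[14,2,-4] → .
    (3,5)@(7, 11): e=[2,2,8] → X
    (4,5)@(9, 11): e=[-26,10,28] → .
    (3,6)@(7, 13): e=[10,-2,4] → .
  covered (2 px):
    . . . . . .
    . . . . . .
    . . X . . .
    . . . . . .
    . . . . . .
    . . . X . .
    . . . . . .

Answer: [[2,2],[3,5]]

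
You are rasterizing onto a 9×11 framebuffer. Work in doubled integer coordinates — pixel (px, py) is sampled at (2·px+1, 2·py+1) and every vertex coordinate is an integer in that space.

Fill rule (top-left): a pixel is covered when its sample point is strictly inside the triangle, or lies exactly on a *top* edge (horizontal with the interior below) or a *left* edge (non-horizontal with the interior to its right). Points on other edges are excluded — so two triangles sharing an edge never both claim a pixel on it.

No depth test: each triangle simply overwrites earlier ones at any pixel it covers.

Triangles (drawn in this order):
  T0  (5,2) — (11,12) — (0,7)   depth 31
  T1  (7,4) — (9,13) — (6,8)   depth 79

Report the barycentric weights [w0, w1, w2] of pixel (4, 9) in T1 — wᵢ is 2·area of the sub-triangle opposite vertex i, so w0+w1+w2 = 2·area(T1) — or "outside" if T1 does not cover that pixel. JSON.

T0:
  2·area = 80
  edge (5, 2)→(11, 12): d=(6,10) right/bottom  bias=-1
  edge (11, 12)→(0, 7): d=(-11,-5) top-left  bias=+0
  edge (0, 7)→(5, 2): d=(5,-5) top-left  bias=+0
    (2,1)@(5, 3): e=[6,69,5] → █
    (3,1)@(7, 3): e=[-14,79,15] → ·
    (1,2)@(3, 5): e=[38,37,5] → █
    (3,2)@(7, 5): e=[-2,57,25] → ·
    (0,3)@(1, 7): e=[70,5,5] → █
    (3,3)@(7, 7): e=[10,35,35] → █
    (4,3)@(9, 7): e=[-10,45,45] → ·
    (0,4)@(1, 9): e=[82,-17,15] → ·
    (1,4)@(3, 9): e=[62,-7,25] → ·
    (2,4)@(5, 9): e=[42,3,35] → █
    (4,4)@(9, 9): e=[2,23,55] → █
    (5,4)@(11, 9): e=[-18,33,65] → ·
  covered (11 px):
    · · · · · · · · ·
    · · █ · · · · · ·
    · █ █ · · · · · ·
    █ █ █ █ · · · · ·
    · · █ █ █ · · · ·
    · · · · █ · · · ·
    · · · · · · · · ·
    · · · · · · · · ·
    · · · · · · · · ·
    · · · · · · · · ·
    · · · · · · · · ·
T1:
  2·area = 17
  edge (7, 4)→(9, 13): d=(2,9) right/bottom  bias=-1
  edge (9, 13)→(6, 8): d=(-3,-5) top-left  bias=+0
  edge (6, 8)→(7, 4): d=(1,-4) top-left  bias=+0
    (1,1)@(3, 3): e=[34,0,-17] → ·  [on edge]
    (3,2)@(7, 5): e=[2,14,1] → █
    (4,2)@(9, 5): e=[-16,24,9] → ·
    (3,3)@(7, 7): e=[6,8,3] → █
    (4,3)@(9, 7): e=[-12,18,11] → ·
    (3,4)@(7, 9): e=[10,2,5] → █
    (4,4)@(9, 9): e=[-8,12,13] → ·
    (3,5)@(7, 11): e=[14,-4,7] → ·
    (4,6)@(9, 13): e=[0,0,17] → ·  [on edge]
  covered (3 px):
    · · · · · · · · ·
    · · · · · · · · ·
    · · · █ · · · · ·
    · · · █ · · · · ·
    · · · █ · · · · ·
    · · · · · · · · ·
    · · · · · · · · ·
    · · · · · · · · ·
    · · · · · · · · ·
    · · · · · · · · ·
    · · · · · · · · ·

Final: "outside"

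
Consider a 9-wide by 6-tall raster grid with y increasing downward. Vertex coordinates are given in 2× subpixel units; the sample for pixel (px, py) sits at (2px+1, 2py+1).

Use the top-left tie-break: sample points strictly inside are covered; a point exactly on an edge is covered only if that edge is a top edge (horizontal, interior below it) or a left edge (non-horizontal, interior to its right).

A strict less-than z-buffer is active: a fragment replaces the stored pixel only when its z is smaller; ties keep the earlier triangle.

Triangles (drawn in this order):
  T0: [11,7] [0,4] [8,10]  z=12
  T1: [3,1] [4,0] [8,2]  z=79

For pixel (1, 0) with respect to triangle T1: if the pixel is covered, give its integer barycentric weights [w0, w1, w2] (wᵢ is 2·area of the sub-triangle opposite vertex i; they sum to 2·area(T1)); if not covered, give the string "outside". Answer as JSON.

T0:
  2·area = 42  (B↔C swapped to make it positive)
  edge (11, 7)→(8, 10): d=(-3,3) right/bottom  bias=-1
  edge (8, 10)→(0, 4): d=(-8,-6) top-left  bias=+0
  edge (0, 4)→(11, 7): d=(11,3) right/bottom  bias=-1
    (8,0)@(17, 1): e=[0,126,-84] → ·  [on edge]
    (7,1)@(15, 3): e=[0,98,-56] → ·  [on edge]
    (1,2)@(3, 5): e=[30,10,2] → #
    (2,2)@(5, 5): e=[24,22,-4] → ·
    (6,2)@(13, 5): e=[0,70,-28] → ·  [on edge]
    (1,3)@(3, 7): e=[24,-6,24] → ·
    (2,3)@(5, 7): e=[18,6,18] → #
    (3,3)@(7, 7): e=[12,18,12] → #
    (4,3)@(9, 7): e=[6,30,6] → #
    (5,3)@(11, 7): e=[0,42,0] → ·  [on edge]
    (2,4)@(5, 9): e=[12,-10,40] → ·
    (3,4)@(7, 9): e=[6,2,34] → #
    (4,4)@(9, 9): e=[0,14,28] → ·  [on edge]
    (3,5)@(7, 11): e=[0,-14,56] → ·  [on edge]
  covered (5 px):
    · · · · · · · · ·
    · · · · · · · · ·
    · # · · · · · · ·
    · · # # # · · · ·
    · · · # · · · · ·
    · · · · · · · · ·
T1:
  2·area = 6
  edge (3, 1)→(4, 0): d=(1,-1) top-left  bias=+0
  edge (4, 0)→(8, 2): d=(4,2) right/bottom  bias=-1
  edge (8, 2)→(3, 1): d=(-5,-1) top-left  bias=+0
    (1,0)@(3, 1): e=[0,6,0] → #  [on edge]
    (2,0)@(5, 1): e=[2,2,2] → #
    (3,0)@(7, 1): e=[4,-2,4] → ·
    (0,1)@(1, 3): e=[0,18,-12] → ·  [on edge]
    (1,1)@(3, 3): e=[2,14,-10] → ·
    (2,1)@(5, 3): e=[4,10,-8] → ·
    (6,1)@(13, 3): e=[12,-6,0] → ·  [on edge]
  covered (2 px):
    · # # · · · · · ·
    · · · · · · · · ·
    · · · · · · · · ·
    · · · · · · · · ·
    · · · · · · · · ·
    · · · · · · · · ·

Final: [6,0,0]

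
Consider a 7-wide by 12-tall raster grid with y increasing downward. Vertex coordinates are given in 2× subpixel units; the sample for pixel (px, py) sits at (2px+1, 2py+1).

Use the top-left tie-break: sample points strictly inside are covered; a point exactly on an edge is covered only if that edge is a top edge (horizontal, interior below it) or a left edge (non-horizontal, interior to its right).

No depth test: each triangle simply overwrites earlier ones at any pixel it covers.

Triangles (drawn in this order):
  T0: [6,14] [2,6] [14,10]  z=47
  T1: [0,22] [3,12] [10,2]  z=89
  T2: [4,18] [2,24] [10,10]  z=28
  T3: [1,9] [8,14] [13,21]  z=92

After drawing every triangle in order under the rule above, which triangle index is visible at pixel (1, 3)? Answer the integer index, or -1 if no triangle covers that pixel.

T0:
  2·area = 80
  edge (6, 14)→(2, 6): d=(-4,-8) top-left  bias=+0
  edge (2, 6)→(14, 10): d=(12,4) right/bottom  bias=-1
  edge (14, 10)→(6, 14): d=(-8,4) right/bottom  bias=-1
    (1,3)@(3, 7): e=[4,8,68] → X
    (2,3)@(5, 7): e=[20,0,60] → .  [on edge]
    (1,4)@(3, 9): e=[-4,32,52] → .
    (2,4)@(5, 9): e=[12,24,44] → X
    (3,4)@(7, 9): e=[28,16,36] → X
    (4,4)@(9, 9): e=[44,8,28] → X
    (5,4)@(11, 9): e=[60,0,20] → .  [on edge]
    (2,5)@(5, 11): e=[4,48,28] → X
    (5,5)@(11, 11): e=[52,24,4] → X
    (6,5)@(13, 11): e=[68,16,-4] → .
    (2,6)@(5, 13): e=[-4,72,12] → .
    (3,6)@(7, 13): e=[12,64,4] → X
  covered (9 px):
    . . . . . . .
    . . . . . . .
    . . . . . . .
    . X . . . . .
    . . X X X . .
    . . X X X X .
    . . . X . . .
    . . . . . . .
    . . . . . . .
    . . . . . . .
    . . . . . . .
    . . . . . . .
T1:
  2·area = 40
  edge (0, 22)→(3, 12): d=(3,-10) top-left  bias=+0
  edge (3, 12)→(10, 2): d=(7,-10) top-left  bias=+0
  edge (10, 2)→(0, 22): d=(-10,20) right/bottom  bias=-1
    (3,3)@(7, 7): e=[25,5,10] → X
    (4,3)@(9, 7): e=[45,25,-30] → .
    (3,4)@(7, 9): e=[31,19,-10] → .
    (2,5)@(5, 11): e=[17,13,10] → X
    (3,5)@(7, 11): e=[37,33,-30] → .
    (1,6)@(3, 13): e=[3,7,30] → X
    (2,6)@(5, 13): e=[23,27,-10] → .
    (1,7)@(3, 15): e=[9,21,10] → X
    (2,7)@(5, 15): e=[29,41,-30] → .
    (1,8)@(3, 17): e=[15,35,-10] → .
    (0,9)@(1, 19): e=[1,29,10] → X
    (1,9)@(3, 19): e=[21,49,-30] → .
  covered (5 px):
    . . . . . . .
    . . . . . . .
    . . . . . . .
    . . . X . . .
    . . . . . . .
    . . X . . . .
    . X . . . . .
    . X . . . . .
    . . . . . . .
    X . . . . . .
    . . . . . . .
    . . . . . . .
T2:
  2·area = 20  (B↔C swapped to make it positive)
  edge (4, 18)→(10, 10): d=(6,-8) top-left  bias=+0
  edge (10, 10)→(2, 24): d=(-8,14) right/bottom  bias=-1
  edge (2, 24)→(4, 18): d=(2,-6) top-left  bias=+0
    (4,1)@(9, 3): e=[-50,70,0] → .  [on edge]
    (3,4)@(7, 9): e=[-30,50,0] → .  [on edge]
    (2,7)@(5, 15): e=[-10,30,0] → .  [on edge]
    (3,7)@(7, 15): e=[6,2,12] → X
    (4,7)@(9, 15): e=[22,-26,24] → .
    (2,8)@(5, 17): e=[2,14,4] → X
    (3,8)@(7, 17): e=[18,-14,16] → .
    (2,9)@(5, 19): e=[14,-2,8] → .
    (1,10)@(3, 21): e=[10,10,0] → X  [on edge]
    (2,10)@(5, 21): e=[26,-18,12] → .
    (1,11)@(3, 23): e=[22,-6,4] → .
  covered (3 px):
    . . . . . . .
    . . . . . . .
    . . . . . . .
    . . . . . . .
    . . . . . . .
    . . . . . . .
    . . . . . . .
    . . . X . . .
    . . X . . . .
    . . . . . . .
    . X . . . . .
    . . . . . . .
T3:
  2·area = 24
  edge (1, 9)→(8, 14): d=(7,5) right/bottom  bias=-1
  edge (8, 14)→(13, 21): d=(5,7) right/bottom  bias=-1
  edge (13, 21)→(1, 9): d=(-12,-12) top-left  bias=+0
    (1,3)@(3, 7): e=[-24,0,48] → .  [on edge]
    (0,4)@(1, 9): e=[0,24,0] → .  [on edge]
    (1,5)@(3, 11): e=[4,20,0] → X  [on edge]
    (2,5)@(5, 11): e=[-6,6,24] → .
    (1,6)@(3, 13): e=[18,30,-24] → .
    (2,6)@(5, 13): e=[8,16,0] → X  [on edge]
    (3,6)@(7, 13): e=[-2,2,24] → .
    (2,7)@(5, 15): e=[22,26,-24] → .
    (3,7)@(7, 15): e=[12,12,0] → X  [on edge]
    (4,7)@(9, 15): e=[2,-2,24] → .
    (3,8)@(7, 17): e=[26,22,-24] → .
    (4,8)@(9, 17): e=[16,8,0] → X  [on edge]
    (5,9)@(11, 19): e=[20,4,0] → X  [on edge]
    (6,10)@(13, 21): e=[24,0,0] → .  [on edge]
  covered (5 px):
    . . . . . . .
    . . . . . . .
    . . . . . . .
    . . . . . . .
    . . . . . . .
    . X . . . . .
    . . X . . . .
    . . . X . . .
    . . . . X . .
    . . . . . X .
    . . . . . . .
    . . . . . . .

Z-buffer (winner per pixel, '.' = empty):
  . . . . . . .
  . . . . . . .
  . . . . . . .
  . 0 . 1 . . .
  . . 0 0 0 . .
  . 3 1 0 0 0 .
  . 1 3 0 . . .
  . 1 . 3 . . .
  . . 2 . 3 . .
  1 . . . . 3 .
  . 2 . . . . .
  . . . . . . .

Final: 0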